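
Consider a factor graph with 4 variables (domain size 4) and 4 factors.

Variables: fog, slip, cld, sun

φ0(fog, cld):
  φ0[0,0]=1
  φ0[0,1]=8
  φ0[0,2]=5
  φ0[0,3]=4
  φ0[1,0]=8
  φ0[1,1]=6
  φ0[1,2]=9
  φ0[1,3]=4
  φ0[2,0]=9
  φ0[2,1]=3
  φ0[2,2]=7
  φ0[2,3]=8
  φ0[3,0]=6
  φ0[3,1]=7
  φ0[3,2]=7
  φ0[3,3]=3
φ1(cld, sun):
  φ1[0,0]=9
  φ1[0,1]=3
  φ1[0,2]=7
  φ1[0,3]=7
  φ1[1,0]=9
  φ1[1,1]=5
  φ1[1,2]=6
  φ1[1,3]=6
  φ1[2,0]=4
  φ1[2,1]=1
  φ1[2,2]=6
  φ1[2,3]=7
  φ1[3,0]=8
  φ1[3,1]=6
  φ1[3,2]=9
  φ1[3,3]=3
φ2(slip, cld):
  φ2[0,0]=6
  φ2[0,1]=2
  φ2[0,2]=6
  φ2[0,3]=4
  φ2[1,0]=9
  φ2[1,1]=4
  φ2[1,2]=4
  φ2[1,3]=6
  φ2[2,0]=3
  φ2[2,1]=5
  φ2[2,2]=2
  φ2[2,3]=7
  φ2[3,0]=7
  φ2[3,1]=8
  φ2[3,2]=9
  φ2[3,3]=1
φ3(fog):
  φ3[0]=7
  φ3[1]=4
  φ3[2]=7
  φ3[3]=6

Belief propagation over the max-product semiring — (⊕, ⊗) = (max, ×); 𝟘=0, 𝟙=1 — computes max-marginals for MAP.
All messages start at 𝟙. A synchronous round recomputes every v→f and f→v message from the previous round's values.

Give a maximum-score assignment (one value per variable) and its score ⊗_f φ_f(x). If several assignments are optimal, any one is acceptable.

assignment: (fog=2, slip=1, cld=0, sun=0); score = 5103

init: all messages = 𝟙 over 4 values
r1 m[φ0→fog] = [8, 9, 9, 7]
r1 m[φ0→cld] = [9, 8, 9, 8]
r1 m[φ1→cld] = [9, 9, 7, 9]
r1 m[φ1→sun] = [9, 6, 9, 7]
r1 m[φ2→slip] = [6, 9, 7, 9]
r1 m[φ2→cld] = [9, 8, 9, 7]
r1 m[φ3→fog] = [7, 4, 7, 6]
r1 m[fog→φ0] = [1, 1, 1, 1]
r1 m[fog→φ3] = [1, 1, 1, 1]
r1 m[slip→φ2] = [1, 1, 1, 1]
r1 m[cld→φ0] = [1, 1, 1, 1]
r1 m[cld→φ1] = [1, 1, 1, 1]
r1 m[cld→φ2] = [1, 1, 1, 1]
r1 m[sun→φ1] = [1, 1, 1, 1]
r2 m[φ0→fog] = [8, 9, 9, 7]
r2 m[φ0→cld] = [9, 8, 9, 8]
r2 m[φ1→cld] = [9, 9, 7, 9]
r2 m[φ1→sun] = [9, 6, 9, 7]
r2 m[φ2→slip] = [6, 9, 7, 9]
r2 m[φ2→cld] = [9, 8, 9, 7]
r2 m[φ3→fog] = [7, 4, 7, 6]
r2 m[fog→φ0] = [7, 4, 7, 6]
r2 m[fog→φ3] = [8, 9, 9, 7]
r2 m[slip→φ2] = [1, 1, 1, 1]
r2 m[cld→φ0] = [81, 72, 63, 63]
r2 m[cld→φ1] = [81, 64, 81, 56]
r2 m[cld→φ2] = [81, 72, 63, 72]
r2 m[sun→φ1] = [1, 1, 1, 1]
r3 m[φ0→fog] = [576, 648, 729, 504]
r3 m[φ0→cld] = [63, 56, 49, 56]
r3 m[φ1→cld] = [9, 9, 7, 9]
r3 m[φ1→sun] = [729, 336, 567, 567]
r3 m[φ2→slip] = [486, 729, 504, 576]
r3 m[φ2→cld] = [9, 8, 9, 7]
r3 m[φ3→fog] = [7, 4, 7, 6]
r3 m[fog→φ0] = [7, 4, 7, 6]
r3 m[fog→φ3] = [8, 9, 9, 7]
r3 m[slip→φ2] = [1, 1, 1, 1]
r3 m[cld→φ0] = [81, 72, 63, 63]
r3 m[cld→φ1] = [81, 64, 81, 56]
r3 m[cld→φ2] = [81, 72, 63, 72]
r3 m[sun→φ1] = [1, 1, 1, 1]
r4 m[φ0→fog] = [576, 648, 729, 504]
r4 m[φ0→cld] = [63, 56, 49, 56]
r4 m[φ1→cld] = [9, 9, 7, 9]
r4 m[φ1→sun] = [729, 336, 567, 567]
r4 m[φ2→slip] = [486, 729, 504, 576]
r4 m[φ2→cld] = [9, 8, 9, 7]
r4 m[φ3→fog] = [7, 4, 7, 6]
r4 m[fog→φ0] = [7, 4, 7, 6]
r4 m[fog→φ3] = [576, 648, 729, 504]
r4 m[slip→φ2] = [1, 1, 1, 1]
r4 m[cld→φ0] = [81, 72, 63, 63]
r4 m[cld→φ1] = [567, 448, 441, 392]
r4 m[cld→φ2] = [567, 504, 343, 504]
r4 m[sun→φ1] = [1, 1, 1, 1]
r5 m[φ0→fog] = [576, 648, 729, 504]
r5 m[φ0→cld] = [63, 56, 49, 56]
r5 m[φ1→cld] = [9, 9, 7, 9]
r5 m[φ1→sun] = [5103, 2352, 3969, 3969]
r5 m[φ2→slip] = [3402, 5103, 3528, 4032]
r5 m[φ2→cld] = [9, 8, 9, 7]
r5 m[φ3→fog] = [7, 4, 7, 6]
r5 m[fog→φ0] = [7, 4, 7, 6]
r5 m[fog→φ3] = [576, 648, 729, 504]
r5 m[slip→φ2] = [1, 1, 1, 1]
r5 m[cld→φ0] = [81, 72, 63, 63]
r5 m[cld→φ1] = [567, 448, 441, 392]
r5 m[cld→φ2] = [567, 504, 343, 504]
r5 m[sun→φ1] = [1, 1, 1, 1]
r6 m[φ0→fog] = [576, 648, 729, 504]
r6 m[φ0→cld] = [63, 56, 49, 56]
r6 m[φ1→cld] = [9, 9, 7, 9]
r6 m[φ1→sun] = [5103, 2352, 3969, 3969]
r6 m[φ2→slip] = [3402, 5103, 3528, 4032]
r6 m[φ2→cld] = [9, 8, 9, 7]
r6 m[φ3→fog] = [7, 4, 7, 6]
r6 m[fog→φ0] = [7, 4, 7, 6]
r6 m[fog→φ3] = [576, 648, 729, 504]
r6 m[slip→φ2] = [1, 1, 1, 1]
r6 m[cld→φ0] = [81, 72, 63, 63]
r6 m[cld→φ1] = [567, 448, 441, 392]
r6 m[cld→φ2] = [567, 504, 343, 504]
r6 m[sun→φ1] = [1, 1, 1, 1]
fixed point reached at round 6
traceback from fog: (fog=2, slip=1, cld=0, sun=0), score=5103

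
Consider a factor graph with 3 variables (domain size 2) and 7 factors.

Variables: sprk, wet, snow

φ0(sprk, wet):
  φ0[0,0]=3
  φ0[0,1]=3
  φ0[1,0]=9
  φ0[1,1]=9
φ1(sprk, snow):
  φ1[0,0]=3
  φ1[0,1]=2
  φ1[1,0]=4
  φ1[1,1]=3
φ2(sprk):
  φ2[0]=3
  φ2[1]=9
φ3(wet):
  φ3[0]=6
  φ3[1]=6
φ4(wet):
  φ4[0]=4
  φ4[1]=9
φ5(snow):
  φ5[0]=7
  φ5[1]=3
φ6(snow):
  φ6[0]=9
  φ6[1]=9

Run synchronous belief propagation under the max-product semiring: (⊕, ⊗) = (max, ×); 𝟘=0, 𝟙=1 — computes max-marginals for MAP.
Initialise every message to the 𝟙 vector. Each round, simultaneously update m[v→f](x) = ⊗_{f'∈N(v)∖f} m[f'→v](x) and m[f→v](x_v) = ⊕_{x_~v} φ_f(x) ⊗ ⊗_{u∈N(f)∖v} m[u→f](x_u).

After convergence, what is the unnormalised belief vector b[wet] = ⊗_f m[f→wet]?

b[wet] = [489888, 1102248]

init: all messages = 𝟙 over 2 values
r1 m[φ0→sprk] = [3, 9]
r1 m[φ0→wet] = [9, 9]
r1 m[φ1→sprk] = [3, 4]
r1 m[φ1→snow] = [4, 3]
r1 m[φ2→sprk] = [3, 9]
r1 m[φ3→wet] = [6, 6]
r1 m[φ4→wet] = [4, 9]
r1 m[φ5→snow] = [7, 3]
r1 m[φ6→snow] = [9, 9]
r1 m[sprk→φ0] = [1, 1]
r1 m[sprk→φ1] = [1, 1]
r1 m[sprk→φ2] = [1, 1]
r1 m[wet→φ0] = [1, 1]
r1 m[wet→φ3] = [1, 1]
r1 m[wet→φ4] = [1, 1]
r1 m[snow→φ1] = [1, 1]
r1 m[snow→φ5] = [1, 1]
r1 m[snow→φ6] = [1, 1]
r2 m[φ0→sprk] = [3, 9]
r2 m[φ0→wet] = [9, 9]
r2 m[φ1→sprk] = [3, 4]
r2 m[φ1→snow] = [4, 3]
r2 m[φ2→sprk] = [3, 9]
r2 m[φ3→wet] = [6, 6]
r2 m[φ4→wet] = [4, 9]
r2 m[φ5→snow] = [7, 3]
r2 m[φ6→snow] = [9, 9]
r2 m[sprk→φ0] = [9, 36]
r2 m[sprk→φ1] = [9, 81]
r2 m[sprk→φ2] = [9, 36]
r2 m[wet→φ0] = [24, 54]
r2 m[wet→φ3] = [36, 81]
r2 m[wet→φ4] = [54, 54]
r2 m[snow→φ1] = [63, 27]
r2 m[snow→φ5] = [36, 27]
r2 m[snow→φ6] = [28, 9]
r3 m[φ0→sprk] = [162, 486]
r3 m[φ0→wet] = [324, 324]
r3 m[φ1→sprk] = [189, 252]
r3 m[φ1→snow] = [324, 243]
r3 m[φ2→sprk] = [3, 9]
r3 m[φ3→wet] = [6, 6]
r3 m[φ4→wet] = [4, 9]
r3 m[φ5→snow] = [7, 3]
r3 m[φ6→snow] = [9, 9]
r3 m[sprk→φ0] = [9, 36]
r3 m[sprk→φ1] = [9, 81]
r3 m[sprk→φ2] = [9, 36]
r3 m[wet→φ0] = [24, 54]
r3 m[wet→φ3] = [36, 81]
r3 m[wet→φ4] = [54, 54]
r3 m[snow→φ1] = [63, 27]
r3 m[snow→φ5] = [36, 27]
r3 m[snow→φ6] = [28, 9]
r4 m[φ0→sprk] = [162, 486]
r4 m[φ0→wet] = [324, 324]
r4 m[φ1→sprk] = [189, 252]
r4 m[φ1→snow] = [324, 243]
r4 m[φ2→sprk] = [3, 9]
r4 m[φ3→wet] = [6, 6]
r4 m[φ4→wet] = [4, 9]
r4 m[φ5→snow] = [7, 3]
r4 m[φ6→snow] = [9, 9]
r4 m[sprk→φ0] = [567, 2268]
r4 m[sprk→φ1] = [486, 4374]
r4 m[sprk→φ2] = [30618, 122472]
r4 m[wet→φ0] = [24, 54]
r4 m[wet→φ3] = [1296, 2916]
r4 m[wet→φ4] = [1944, 1944]
r4 m[snow→φ1] = [63, 27]
r4 m[snow→φ5] = [2916, 2187]
r4 m[snow→φ6] = [2268, 729]
r5 m[φ0→sprk] = [162, 486]
r5 m[φ0→wet] = [20412, 20412]
r5 m[φ1→sprk] = [189, 252]
r5 m[φ1→snow] = [17496, 13122]
r5 m[φ2→sprk] = [3, 9]
r5 m[φ3→wet] = [6, 6]
r5 m[φ4→wet] = [4, 9]
r5 m[φ5→snow] = [7, 3]
r5 m[φ6→snow] = [9, 9]
r5 m[sprk→φ0] = [567, 2268]
r5 m[sprk→φ1] = [486, 4374]
r5 m[sprk→φ2] = [30618, 122472]
r5 m[wet→φ0] = [24, 54]
r5 m[wet→φ3] = [1296, 2916]
r5 m[wet→φ4] = [1944, 1944]
r5 m[snow→φ1] = [63, 27]
r5 m[snow→φ5] = [2916, 2187]
r5 m[snow→φ6] = [2268, 729]
r6 m[φ0→sprk] = [162, 486]
r6 m[φ0→wet] = [20412, 20412]
r6 m[φ1→sprk] = [189, 252]
r6 m[φ1→snow] = [17496, 13122]
r6 m[φ2→sprk] = [3, 9]
r6 m[φ3→wet] = [6, 6]
r6 m[φ4→wet] = [4, 9]
r6 m[φ5→snow] = [7, 3]
r6 m[φ6→snow] = [9, 9]
r6 m[sprk→φ0] = [567, 2268]
r6 m[sprk→φ1] = [486, 4374]
r6 m[sprk→φ2] = [30618, 122472]
r6 m[wet→φ0] = [24, 54]
r6 m[wet→φ3] = [81648, 183708]
r6 m[wet→φ4] = [122472, 122472]
r6 m[snow→φ1] = [63, 27]
r6 m[snow→φ5] = [157464, 118098]
r6 m[snow→φ6] = [122472, 39366]
r7 m[φ0→sprk] = [162, 486]
r7 m[φ0→wet] = [20412, 20412]
r7 m[φ1→sprk] = [189, 252]
r7 m[φ1→snow] = [17496, 13122]
r7 m[φ2→sprk] = [3, 9]
r7 m[φ3→wet] = [6, 6]
r7 m[φ4→wet] = [4, 9]
r7 m[φ5→snow] = [7, 3]
r7 m[φ6→snow] = [9, 9]
r7 m[sprk→φ0] = [567, 2268]
r7 m[sprk→φ1] = [486, 4374]
r7 m[sprk→φ2] = [30618, 122472]
r7 m[wet→φ0] = [24, 54]
r7 m[wet→φ3] = [81648, 183708]
r7 m[wet→φ4] = [122472, 122472]
r7 m[snow→φ1] = [63, 27]
r7 m[snow→φ5] = [157464, 118098]
r7 m[snow→φ6] = [122472, 39366]
fixed point reached at round 7
b[wet] = ⊗ incoming = [489888, 1102248]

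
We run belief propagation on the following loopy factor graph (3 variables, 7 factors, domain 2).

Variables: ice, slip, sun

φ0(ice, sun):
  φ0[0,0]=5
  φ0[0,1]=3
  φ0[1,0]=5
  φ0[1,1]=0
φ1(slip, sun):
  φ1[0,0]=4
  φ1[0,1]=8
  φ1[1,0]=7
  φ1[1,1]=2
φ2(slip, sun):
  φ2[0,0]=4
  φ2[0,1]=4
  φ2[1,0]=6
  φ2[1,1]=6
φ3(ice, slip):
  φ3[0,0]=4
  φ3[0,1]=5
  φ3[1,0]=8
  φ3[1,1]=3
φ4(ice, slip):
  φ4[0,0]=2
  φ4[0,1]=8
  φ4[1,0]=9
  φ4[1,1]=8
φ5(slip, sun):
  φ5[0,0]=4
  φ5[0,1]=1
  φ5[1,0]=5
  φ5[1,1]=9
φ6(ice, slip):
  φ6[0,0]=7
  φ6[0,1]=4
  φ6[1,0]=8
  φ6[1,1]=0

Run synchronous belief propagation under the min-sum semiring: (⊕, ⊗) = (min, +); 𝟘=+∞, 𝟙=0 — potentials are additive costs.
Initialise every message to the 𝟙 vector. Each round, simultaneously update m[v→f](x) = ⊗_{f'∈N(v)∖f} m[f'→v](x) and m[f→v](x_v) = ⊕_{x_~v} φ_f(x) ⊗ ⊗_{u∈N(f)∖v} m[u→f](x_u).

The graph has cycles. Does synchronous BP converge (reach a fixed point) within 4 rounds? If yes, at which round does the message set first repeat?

init: all messages = 𝟙 over 2 values
r1 m[φ0→ice] = [3, 0]
r1 m[φ0→sun] = [5, 0]
r1 m[φ1→slip] = [4, 2]
r1 m[φ1→sun] = [4, 2]
r1 m[φ2→slip] = [4, 6]
r1 m[φ2→sun] = [4, 4]
r1 m[φ3→ice] = [4, 3]
r1 m[φ3→slip] = [4, 3]
r1 m[φ4→ice] = [2, 8]
r1 m[φ4→slip] = [2, 8]
r1 m[φ5→slip] = [1, 5]
r1 m[φ5→sun] = [4, 1]
r1 m[φ6→ice] = [4, 0]
r1 m[φ6→slip] = [7, 0]
r1 m[ice→φ0] = [0, 0]
r1 m[ice→φ3] = [0, 0]
r1 m[ice→φ4] = [0, 0]
r1 m[ice→φ6] = [0, 0]
r1 m[slip→φ1] = [0, 0]
r1 m[slip→φ2] = [0, 0]
r1 m[slip→φ3] = [0, 0]
r1 m[slip→φ4] = [0, 0]
r1 m[slip→φ5] = [0, 0]
r1 m[slip→φ6] = [0, 0]
r1 m[sun→φ0] = [0, 0]
r1 m[sun→φ1] = [0, 0]
r1 m[sun→φ2] = [0, 0]
r1 m[sun→φ5] = [0, 0]
r2 m[φ0→ice] = [3, 0]
r2 m[φ0→sun] = [5, 0]
r2 m[φ1→slip] = [4, 2]
r2 m[φ1→sun] = [4, 2]
r2 m[φ2→slip] = [4, 6]
r2 m[φ2→sun] = [4, 4]
r2 m[φ3→ice] = [4, 3]
r2 m[φ3→slip] = [4, 3]
r2 m[φ4→ice] = [2, 8]
r2 m[φ4→slip] = [2, 8]
r2 m[φ5→slip] = [1, 5]
r2 m[φ5→sun] = [4, 1]
r2 m[φ6→ice] = [4, 0]
r2 m[φ6→slip] = [7, 0]
r2 m[ice→φ0] = [10, 11]
r2 m[ice→φ3] = [9, 8]
r2 m[ice→φ4] = [11, 3]
r2 m[ice→φ6] = [9, 11]
r2 m[slip→φ1] = [18, 22]
r2 m[slip→φ2] = [18, 18]
r2 m[slip→φ3] = [18, 21]
r2 m[slip→φ4] = [20, 16]
r2 m[slip→φ5] = [21, 19]
r2 m[slip→φ6] = [15, 24]
r2 m[sun→φ0] = [12, 7]
r2 m[sun→φ1] = [13, 5]
r2 m[sun→φ2] = [13, 3]
r2 m[sun→φ5] = [13, 6]
r3 m[φ0→ice] = [10, 7]
r3 m[φ0→sun] = [15, 11]
r3 m[φ1→slip] = [13, 7]
r3 m[φ1→sun] = [22, 24]
r3 m[φ2→slip] = [7, 9]
r3 m[φ2→sun] = [22, 22]
r3 m[φ3→ice] = [22, 24]
r3 m[φ3→slip] = [13, 11]
r3 m[φ4→ice] = [22, 24]
r3 m[φ4→slip] = [12, 11]
r3 m[φ5→slip] = [7, 15]
r3 m[φ5→sun] = [24, 22]
r3 m[φ6→ice] = [22, 23]
r3 m[φ6→slip] = [16, 11]
r3 m[ice→φ0] = [10, 11]
r3 m[ice→φ3] = [9, 8]
r3 m[ice→φ4] = [11, 3]
r3 m[ice→φ6] = [9, 11]
r3 m[slip→φ1] = [18, 22]
r3 m[slip→φ2] = [18, 18]
r3 m[slip→φ3] = [18, 21]
r3 m[slip→φ4] = [20, 16]
r3 m[slip→φ5] = [21, 19]
r3 m[slip→φ6] = [15, 24]
r3 m[sun→φ0] = [12, 7]
r3 m[sun→φ1] = [13, 5]
r3 m[sun→φ2] = [13, 3]
r3 m[sun→φ5] = [13, 6]
r4 m[φ0→ice] = [10, 7]
r4 m[φ0→sun] = [15, 11]
r4 m[φ1→slip] = [13, 7]
r4 m[φ1→sun] = [22, 24]
r4 m[φ2→slip] = [7, 9]
r4 m[φ2→sun] = [22, 22]
r4 m[φ3→ice] = [22, 24]
r4 m[φ3→slip] = [13, 11]
r4 m[φ4→ice] = [22, 24]
r4 m[φ4→slip] = [12, 11]
r4 m[φ5→slip] = [7, 15]
r4 m[φ5→sun] = [24, 22]
r4 m[φ6→ice] = [22, 23]
r4 m[φ6→slip] = [16, 11]
r4 m[ice→φ0] = [66, 71]
r4 m[ice→φ3] = [54, 54]
r4 m[ice→φ4] = [54, 54]
r4 m[ice→φ6] = [54, 55]
r4 m[slip→φ1] = [55, 57]
r4 m[slip→φ2] = [61, 55]
r4 m[slip→φ3] = [55, 53]
r4 m[slip→φ4] = [56, 53]
r4 m[slip→φ5] = [61, 49]
r4 m[slip→φ6] = [52, 53]
r4 m[sun→φ0] = [68, 68]
r4 m[sun→φ1] = [61, 55]
r4 m[sun→φ2] = [61, 57]
r4 m[sun→φ5] = [59, 57]
no fixed point within 4 rounds

NOT CONVERGED within 4 rounds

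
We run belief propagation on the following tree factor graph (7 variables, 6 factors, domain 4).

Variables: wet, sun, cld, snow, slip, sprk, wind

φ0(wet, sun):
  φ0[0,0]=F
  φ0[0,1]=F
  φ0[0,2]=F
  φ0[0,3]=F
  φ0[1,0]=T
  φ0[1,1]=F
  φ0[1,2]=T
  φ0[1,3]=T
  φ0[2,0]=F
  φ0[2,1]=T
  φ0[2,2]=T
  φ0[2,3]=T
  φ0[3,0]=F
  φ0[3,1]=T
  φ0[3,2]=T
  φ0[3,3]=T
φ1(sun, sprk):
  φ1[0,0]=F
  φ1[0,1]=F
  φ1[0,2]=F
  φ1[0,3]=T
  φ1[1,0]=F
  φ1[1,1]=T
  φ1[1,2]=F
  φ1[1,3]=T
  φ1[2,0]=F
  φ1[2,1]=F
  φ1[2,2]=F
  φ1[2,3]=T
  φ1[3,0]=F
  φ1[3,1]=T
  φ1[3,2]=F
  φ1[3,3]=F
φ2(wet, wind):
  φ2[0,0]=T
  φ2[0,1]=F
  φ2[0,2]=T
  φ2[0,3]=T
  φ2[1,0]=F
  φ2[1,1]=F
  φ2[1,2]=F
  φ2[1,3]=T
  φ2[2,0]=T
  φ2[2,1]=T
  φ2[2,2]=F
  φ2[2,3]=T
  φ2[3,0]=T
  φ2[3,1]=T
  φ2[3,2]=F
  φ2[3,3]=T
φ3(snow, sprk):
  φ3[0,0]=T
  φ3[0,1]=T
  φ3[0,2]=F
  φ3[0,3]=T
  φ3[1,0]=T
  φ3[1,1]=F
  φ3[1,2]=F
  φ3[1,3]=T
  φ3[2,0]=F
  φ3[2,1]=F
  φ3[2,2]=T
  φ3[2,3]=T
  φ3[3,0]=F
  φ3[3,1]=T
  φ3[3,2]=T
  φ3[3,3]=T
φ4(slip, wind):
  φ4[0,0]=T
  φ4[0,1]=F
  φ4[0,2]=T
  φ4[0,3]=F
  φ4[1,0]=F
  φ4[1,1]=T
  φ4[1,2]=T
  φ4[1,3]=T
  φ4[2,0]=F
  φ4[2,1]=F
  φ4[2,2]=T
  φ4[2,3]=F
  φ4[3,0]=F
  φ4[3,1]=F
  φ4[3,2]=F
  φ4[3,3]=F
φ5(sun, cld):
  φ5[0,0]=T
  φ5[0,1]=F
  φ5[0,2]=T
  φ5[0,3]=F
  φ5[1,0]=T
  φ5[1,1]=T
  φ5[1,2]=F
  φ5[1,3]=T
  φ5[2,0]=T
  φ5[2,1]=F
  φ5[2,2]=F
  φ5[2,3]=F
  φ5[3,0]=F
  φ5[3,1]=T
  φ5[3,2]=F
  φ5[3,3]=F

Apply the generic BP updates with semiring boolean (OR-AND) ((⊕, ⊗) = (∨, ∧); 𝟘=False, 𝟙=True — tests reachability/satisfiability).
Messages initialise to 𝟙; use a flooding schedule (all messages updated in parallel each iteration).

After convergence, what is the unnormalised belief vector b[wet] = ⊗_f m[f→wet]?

init: all messages = 𝟙 over 4 values
r1 m[φ0→wet] = [F, T, T, T]
r1 m[φ0→sun] = [T, T, T, T]
r1 m[φ1→sun] = [T, T, T, T]
r1 m[φ1→sprk] = [F, T, F, T]
r1 m[φ2→wet] = [T, T, T, T]
r1 m[φ2→wind] = [T, T, T, T]
r1 m[φ3→snow] = [T, T, T, T]
r1 m[φ3→sprk] = [T, T, T, T]
r1 m[φ4→slip] = [T, T, T, F]
r1 m[φ4→wind] = [T, T, T, T]
r1 m[φ5→sun] = [T, T, T, T]
r1 m[φ5→cld] = [T, T, T, T]
r1 m[wet→φ0] = [T, T, T, T]
r1 m[wet→φ2] = [T, T, T, T]
r1 m[sun→φ0] = [T, T, T, T]
r1 m[sun→φ1] = [T, T, T, T]
r1 m[sun→φ5] = [T, T, T, T]
r1 m[cld→φ5] = [T, T, T, T]
r1 m[snow→φ3] = [T, T, T, T]
r1 m[slip→φ4] = [T, T, T, T]
r1 m[sprk→φ1] = [T, T, T, T]
r1 m[sprk→φ3] = [T, T, T, T]
r1 m[wind→φ2] = [T, T, T, T]
r1 m[wind→φ4] = [T, T, T, T]
r2 m[φ0→wet] = [F, T, T, T]
r2 m[φ0→sun] = [T, T, T, T]
r2 m[φ1→sun] = [T, T, T, T]
r2 m[φ1→sprk] = [F, T, F, T]
r2 m[φ2→wet] = [T, T, T, T]
r2 m[φ2→wind] = [T, T, T, T]
r2 m[φ3→snow] = [T, T, T, T]
r2 m[φ3→sprk] = [T, T, T, T]
r2 m[φ4→slip] = [T, T, T, F]
r2 m[φ4→wind] = [T, T, T, T]
r2 m[φ5→sun] = [T, T, T, T]
r2 m[φ5→cld] = [T, T, T, T]
r2 m[wet→φ0] = [T, T, T, T]
r2 m[wet→φ2] = [F, T, T, T]
r2 m[sun→φ0] = [T, T, T, T]
r2 m[sun→φ1] = [T, T, T, T]
r2 m[sun→φ5] = [T, T, T, T]
r2 m[cld→φ5] = [T, T, T, T]
r2 m[snow→φ3] = [T, T, T, T]
r2 m[slip→φ4] = [T, T, T, T]
r2 m[sprk→φ1] = [T, T, T, T]
r2 m[sprk→φ3] = [F, T, F, T]
r2 m[wind→φ2] = [T, T, T, T]
r2 m[wind→φ4] = [T, T, T, T]
r3 m[φ0→wet] = [F, T, T, T]
r3 m[φ0→sun] = [T, T, T, T]
r3 m[φ1→sun] = [T, T, T, T]
r3 m[φ1→sprk] = [F, T, F, T]
r3 m[φ2→wet] = [T, T, T, T]
r3 m[φ2→wind] = [T, T, F, T]
r3 m[φ3→snow] = [T, T, T, T]
r3 m[φ3→sprk] = [T, T, T, T]
r3 m[φ4→slip] = [T, T, T, F]
r3 m[φ4→wind] = [T, T, T, T]
r3 m[φ5→sun] = [T, T, T, T]
r3 m[φ5→cld] = [T, T, T, T]
r3 m[wet→φ0] = [T, T, T, T]
r3 m[wet→φ2] = [F, T, T, T]
r3 m[sun→φ0] = [T, T, T, T]
r3 m[sun→φ1] = [T, T, T, T]
r3 m[sun→φ5] = [T, T, T, T]
r3 m[cld→φ5] = [T, T, T, T]
r3 m[snow→φ3] = [T, T, T, T]
r3 m[slip→φ4] = [T, T, T, T]
r3 m[sprk→φ1] = [T, T, T, T]
r3 m[sprk→φ3] = [F, T, F, T]
r3 m[wind→φ2] = [T, T, T, T]
r3 m[wind→φ4] = [T, T, T, T]
r4 m[φ0→wet] = [F, T, T, T]
r4 m[φ0→sun] = [T, T, T, T]
r4 m[φ1→sun] = [T, T, T, T]
r4 m[φ1→sprk] = [F, T, F, T]
r4 m[φ2→wet] = [T, T, T, T]
r4 m[φ2→wind] = [T, T, F, T]
r4 m[φ3→snow] = [T, T, T, T]
r4 m[φ3→sprk] = [T, T, T, T]
r4 m[φ4→slip] = [T, T, T, F]
r4 m[φ4→wind] = [T, T, T, T]
r4 m[φ5→sun] = [T, T, T, T]
r4 m[φ5→cld] = [T, T, T, T]
r4 m[wet→φ0] = [T, T, T, T]
r4 m[wet→φ2] = [F, T, T, T]
r4 m[sun→φ0] = [T, T, T, T]
r4 m[sun→φ1] = [T, T, T, T]
r4 m[sun→φ5] = [T, T, T, T]
r4 m[cld→φ5] = [T, T, T, T]
r4 m[snow→φ3] = [T, T, T, T]
r4 m[slip→φ4] = [T, T, T, T]
r4 m[sprk→φ1] = [T, T, T, T]
r4 m[sprk→φ3] = [F, T, F, T]
r4 m[wind→φ2] = [T, T, T, T]
r4 m[wind→φ4] = [T, T, F, T]
r5 m[φ0→wet] = [F, T, T, T]
r5 m[φ0→sun] = [T, T, T, T]
r5 m[φ1→sun] = [T, T, T, T]
r5 m[φ1→sprk] = [F, T, F, T]
r5 m[φ2→wet] = [T, T, T, T]
r5 m[φ2→wind] = [T, T, F, T]
r5 m[φ3→snow] = [T, T, T, T]
r5 m[φ3→sprk] = [T, T, T, T]
r5 m[φ4→slip] = [T, T, F, F]
r5 m[φ4→wind] = [T, T, T, T]
r5 m[φ5→sun] = [T, T, T, T]
r5 m[φ5→cld] = [T, T, T, T]
r5 m[wet→φ0] = [T, T, T, T]
r5 m[wet→φ2] = [F, T, T, T]
r5 m[sun→φ0] = [T, T, T, T]
r5 m[sun→φ1] = [T, T, T, T]
r5 m[sun→φ5] = [T, T, T, T]
r5 m[cld→φ5] = [T, T, T, T]
r5 m[snow→φ3] = [T, T, T, T]
r5 m[slip→φ4] = [T, T, T, T]
r5 m[sprk→φ1] = [T, T, T, T]
r5 m[sprk→φ3] = [F, T, F, T]
r5 m[wind→φ2] = [T, T, T, T]
r5 m[wind→φ4] = [T, T, F, T]
r6 m[φ0→wet] = [F, T, T, T]
r6 m[φ0→sun] = [T, T, T, T]
r6 m[φ1→sun] = [T, T, T, T]
r6 m[φ1→sprk] = [F, T, F, T]
r6 m[φ2→wet] = [T, T, T, T]
r6 m[φ2→wind] = [T, T, F, T]
r6 m[φ3→snow] = [T, T, T, T]
r6 m[φ3→sprk] = [T, T, T, T]
r6 m[φ4→slip] = [T, T, F, F]
r6 m[φ4→wind] = [T, T, T, T]
r6 m[φ5→sun] = [T, T, T, T]
r6 m[φ5→cld] = [T, T, T, T]
r6 m[wet→φ0] = [T, T, T, T]
r6 m[wet→φ2] = [F, T, T, T]
r6 m[sun→φ0] = [T, T, T, T]
r6 m[sun→φ1] = [T, T, T, T]
r6 m[sun→φ5] = [T, T, T, T]
r6 m[cld→φ5] = [T, T, T, T]
r6 m[snow→φ3] = [T, T, T, T]
r6 m[slip→φ4] = [T, T, T, T]
r6 m[sprk→φ1] = [T, T, T, T]
r6 m[sprk→φ3] = [F, T, F, T]
r6 m[wind→φ2] = [T, T, T, T]
r6 m[wind→φ4] = [T, T, F, T]
fixed point reached at round 6
b[wet] = ⊗ incoming = [F, T, T, T]

b[wet] = [F, T, T, T]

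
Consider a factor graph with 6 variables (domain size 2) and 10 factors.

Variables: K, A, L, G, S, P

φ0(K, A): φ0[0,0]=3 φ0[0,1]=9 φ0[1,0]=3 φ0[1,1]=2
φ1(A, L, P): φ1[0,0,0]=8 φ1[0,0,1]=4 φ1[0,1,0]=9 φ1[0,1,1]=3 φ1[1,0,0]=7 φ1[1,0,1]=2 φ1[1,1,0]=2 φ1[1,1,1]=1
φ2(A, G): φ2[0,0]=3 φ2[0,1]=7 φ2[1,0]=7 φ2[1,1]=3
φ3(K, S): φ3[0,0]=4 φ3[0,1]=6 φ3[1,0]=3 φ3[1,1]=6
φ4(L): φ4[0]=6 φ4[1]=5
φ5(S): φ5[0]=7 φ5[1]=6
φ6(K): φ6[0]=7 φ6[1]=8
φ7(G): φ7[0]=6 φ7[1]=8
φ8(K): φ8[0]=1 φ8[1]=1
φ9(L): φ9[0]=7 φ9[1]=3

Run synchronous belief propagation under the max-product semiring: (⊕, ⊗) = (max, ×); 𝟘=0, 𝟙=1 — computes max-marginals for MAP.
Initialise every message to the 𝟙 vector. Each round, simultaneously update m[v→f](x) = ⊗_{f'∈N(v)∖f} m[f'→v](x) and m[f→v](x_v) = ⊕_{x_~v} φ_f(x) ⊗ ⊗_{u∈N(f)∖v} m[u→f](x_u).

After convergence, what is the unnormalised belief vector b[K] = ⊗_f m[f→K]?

init: all messages = 𝟙 over 2 values
r1 m[φ0→K] = [9, 3]
r1 m[φ0→A] = [3, 9]
r1 m[φ1→A] = [9, 7]
r1 m[φ1→L] = [8, 9]
r1 m[φ1→P] = [9, 4]
r1 m[φ2→A] = [7, 7]
r1 m[φ2→G] = [7, 7]
r1 m[φ3→K] = [6, 6]
r1 m[φ3→S] = [4, 6]
r1 m[φ4→L] = [6, 5]
r1 m[φ5→S] = [7, 6]
r1 m[φ6→K] = [7, 8]
r1 m[φ7→G] = [6, 8]
r1 m[φ8→K] = [1, 1]
r1 m[φ9→L] = [7, 3]
r1 m[K→φ0] = [1, 1]
r1 m[K→φ3] = [1, 1]
r1 m[K→φ6] = [1, 1]
r1 m[K→φ8] = [1, 1]
r1 m[A→φ0] = [1, 1]
r1 m[A→φ1] = [1, 1]
r1 m[A→φ2] = [1, 1]
r1 m[L→φ1] = [1, 1]
r1 m[L→φ4] = [1, 1]
r1 m[L→φ9] = [1, 1]
r1 m[G→φ2] = [1, 1]
r1 m[G→φ7] = [1, 1]
r1 m[S→φ3] = [1, 1]
r1 m[S→φ5] = [1, 1]
r1 m[P→φ1] = [1, 1]
r2 m[φ0→K] = [9, 3]
r2 m[φ0→A] = [3, 9]
r2 m[φ1→A] = [9, 7]
r2 m[φ1→L] = [8, 9]
r2 m[φ1→P] = [9, 4]
r2 m[φ2→A] = [7, 7]
r2 m[φ2→G] = [7, 7]
r2 m[φ3→K] = [6, 6]
r2 m[φ3→S] = [4, 6]
r2 m[φ4→L] = [6, 5]
r2 m[φ5→S] = [7, 6]
r2 m[φ6→K] = [7, 8]
r2 m[φ7→G] = [6, 8]
r2 m[φ8→K] = [1, 1]
r2 m[φ9→L] = [7, 3]
r2 m[K→φ0] = [42, 48]
r2 m[K→φ3] = [63, 24]
r2 m[K→φ6] = [54, 18]
r2 m[K→φ8] = [378, 144]
r2 m[A→φ0] = [63, 49]
r2 m[A→φ1] = [21, 63]
r2 m[A→φ2] = [27, 63]
r2 m[L→φ1] = [42, 15]
r2 m[L→φ4] = [56, 27]
r2 m[L→φ9] = [48, 45]
r2 m[G→φ2] = [6, 8]
r2 m[G→φ7] = [7, 7]
r2 m[S→φ3] = [7, 6]
r2 m[S→φ5] = [4, 6]
r2 m[P→φ1] = [1, 1]
r3 m[φ0→K] = [441, 189]
r3 m[φ0→A] = [144, 378]
r3 m[φ1→A] = [336, 294]
r3 m[φ1→L] = [441, 189]
r3 m[φ1→P] = [18522, 5292]
r3 m[φ2→A] = [56, 42]
r3 m[φ2→G] = [441, 189]
r3 m[φ3→K] = [36, 36]
r3 m[φ3→S] = [252, 378]
r3 m[φ4→L] = [6, 5]
r3 m[φ5→S] = [7, 6]
r3 m[φ6→K] = [7, 8]
r3 m[φ7→G] = [6, 8]
r3 m[φ8→K] = [1, 1]
r3 m[φ9→L] = [7, 3]
r3 m[K→φ0] = [42, 48]
r3 m[K→φ3] = [63, 24]
r3 m[K→φ6] = [54, 18]
r3 m[K→φ8] = [378, 144]
r3 m[A→φ0] = [63, 49]
r3 m[A→φ1] = [21, 63]
r3 m[A→φ2] = [27, 63]
r3 m[L→φ1] = [42, 15]
r3 m[L→φ4] = [56, 27]
r3 m[L→φ9] = [48, 45]
r3 m[G→φ2] = [6, 8]
r3 m[G→φ7] = [7, 7]
r3 m[S→φ3] = [7, 6]
r3 m[S→φ5] = [4, 6]
r3 m[P→φ1] = [1, 1]
r4 m[φ0→K] = [441, 189]
r4 m[φ0→A] = [144, 378]
r4 m[φ1→A] = [336, 294]
r4 m[φ1→L] = [441, 189]
r4 m[φ1→P] = [18522, 5292]
r4 m[φ2→A] = [56, 42]
r4 m[φ2→G] = [441, 189]
r4 m[φ3→K] = [36, 36]
r4 m[φ3→S] = [252, 378]
r4 m[φ4→L] = [6, 5]
r4 m[φ5→S] = [7, 6]
r4 m[φ6→K] = [7, 8]
r4 m[φ7→G] = [6, 8]
r4 m[φ8→K] = [1, 1]
r4 m[φ9→L] = [7, 3]
r4 m[K→φ0] = [252, 288]
r4 m[K→φ3] = [3087, 1512]
r4 m[K→φ6] = [15876, 6804]
r4 m[K→φ8] = [111132, 54432]
r4 m[A→φ0] = [18816, 12348]
r4 m[A→φ1] = [8064, 15876]
r4 m[A→φ2] = [48384, 111132]
r4 m[L→φ1] = [42, 15]
r4 m[L→φ4] = [3087, 567]
r4 m[L→φ9] = [2646, 945]
r4 m[G→φ2] = [6, 8]
r4 m[G→φ7] = [441, 189]
r4 m[S→φ3] = [7, 6]
r4 m[S→φ5] = [252, 378]
r4 m[P→φ1] = [1, 1]
r5 m[φ0→K] = [111132, 56448]
r5 m[φ0→A] = [864, 2268]
r5 m[φ1→A] = [336, 294]
r5 m[φ1→L] = [111132, 72576]
r5 m[φ1→P] = [4667544, 1354752]
r5 m[φ2→A] = [56, 42]
r5 m[φ2→G] = [777924, 338688]
r5 m[φ3→K] = [36, 36]
r5 m[φ3→S] = [12348, 18522]
r5 m[φ4→L] = [6, 5]
r5 m[φ5→S] = [7, 6]
r5 m[φ6→K] = [7, 8]
r5 m[φ7→G] = [6, 8]
r5 m[φ8→K] = [1, 1]
r5 m[φ9→L] = [7, 3]
r5 m[K→φ0] = [252, 288]
r5 m[K→φ3] = [3087, 1512]
r5 m[K→φ6] = [15876, 6804]
r5 m[K→φ8] = [111132, 54432]
r5 m[A→φ0] = [18816, 12348]
r5 m[A→φ1] = [8064, 15876]
r5 m[A→φ2] = [48384, 111132]
r5 m[L→φ1] = [42, 15]
r5 m[L→φ4] = [3087, 567]
r5 m[L→φ9] = [2646, 945]
r5 m[G→φ2] = [6, 8]
r5 m[G→φ7] = [441, 189]
r5 m[S→φ3] = [7, 6]
r5 m[S→φ5] = [252, 378]
r5 m[P→φ1] = [1, 1]
r6 m[φ0→K] = [111132, 56448]
r6 m[φ0→A] = [864, 2268]
r6 m[φ1→A] = [336, 294]
r6 m[φ1→L] = [111132, 72576]
r6 m[φ1→P] = [4667544, 1354752]
r6 m[φ2→A] = [56, 42]
r6 m[φ2→G] = [777924, 338688]
r6 m[φ3→K] = [36, 36]
r6 m[φ3→S] = [12348, 18522]
r6 m[φ4→L] = [6, 5]
r6 m[φ5→S] = [7, 6]
r6 m[φ6→K] = [7, 8]
r6 m[φ7→G] = [6, 8]
r6 m[φ8→K] = [1, 1]
r6 m[φ9→L] = [7, 3]
r6 m[K→φ0] = [252, 288]
r6 m[K→φ3] = [777924, 451584]
r6 m[K→φ6] = [4000752, 2032128]
r6 m[K→φ8] = [28005264, 16257024]
r6 m[A→φ0] = [18816, 12348]
r6 m[A→φ1] = [48384, 95256]
r6 m[A→φ2] = [290304, 666792]
r6 m[L→φ1] = [42, 15]
r6 m[L→φ4] = [777924, 217728]
r6 m[L→φ9] = [666792, 362880]
r6 m[G→φ2] = [6, 8]
r6 m[G→φ7] = [777924, 338688]
r6 m[S→φ3] = [7, 6]
r6 m[S→φ5] = [12348, 18522]
r6 m[P→φ1] = [1, 1]
r7 m[φ0→K] = [111132, 56448]
r7 m[φ0→A] = [864, 2268]
r7 m[φ1→A] = [336, 294]
r7 m[φ1→L] = [666792, 435456]
r7 m[φ1→P] = [28005264, 8128512]
r7 m[φ2→A] = [56, 42]
r7 m[φ2→G] = [4667544, 2032128]
r7 m[φ3→K] = [36, 36]
r7 m[φ3→S] = [3111696, 4667544]
r7 m[φ4→L] = [6, 5]
r7 m[φ5→S] = [7, 6]
r7 m[φ6→K] = [7, 8]
r7 m[φ7→G] = [6, 8]
r7 m[φ8→K] = [1, 1]
r7 m[φ9→L] = [7, 3]
r7 m[K→φ0] = [252, 288]
r7 m[K→φ3] = [777924, 451584]
r7 m[K→φ6] = [4000752, 2032128]
r7 m[K→φ8] = [28005264, 16257024]
r7 m[A→φ0] = [18816, 12348]
r7 m[A→φ1] = [48384, 95256]
r7 m[A→φ2] = [290304, 666792]
r7 m[L→φ1] = [42, 15]
r7 m[L→φ4] = [777924, 217728]
r7 m[L→φ9] = [666792, 362880]
r7 m[G→φ2] = [6, 8]
r7 m[G→φ7] = [777924, 338688]
r7 m[S→φ3] = [7, 6]
r7 m[S→φ5] = [12348, 18522]
r7 m[P→φ1] = [1, 1]
r8 m[φ0→K] = [111132, 56448]
r8 m[φ0→A] = [864, 2268]
r8 m[φ1→A] = [336, 294]
r8 m[φ1→L] = [666792, 435456]
r8 m[φ1→P] = [28005264, 8128512]
r8 m[φ2→A] = [56, 42]
r8 m[φ2→G] = [4667544, 2032128]
r8 m[φ3→K] = [36, 36]
r8 m[φ3→S] = [3111696, 4667544]
r8 m[φ4→L] = [6, 5]
r8 m[φ5→S] = [7, 6]
r8 m[φ6→K] = [7, 8]
r8 m[φ7→G] = [6, 8]
r8 m[φ8→K] = [1, 1]
r8 m[φ9→L] = [7, 3]
r8 m[K→φ0] = [252, 288]
r8 m[K→φ3] = [777924, 451584]
r8 m[K→φ6] = [4000752, 2032128]
r8 m[K→φ8] = [28005264, 16257024]
r8 m[A→φ0] = [18816, 12348]
r8 m[A→φ1] = [48384, 95256]
r8 m[A→φ2] = [290304, 666792]
r8 m[L→φ1] = [42, 15]
r8 m[L→φ4] = [4667544, 1306368]
r8 m[L→φ9] = [4000752, 2177280]
r8 m[G→φ2] = [6, 8]
r8 m[G→φ7] = [4667544, 2032128]
r8 m[S→φ3] = [7, 6]
r8 m[S→φ5] = [3111696, 4667544]
r8 m[P→φ1] = [1, 1]
r9 m[φ0→K] = [111132, 56448]
r9 m[φ0→A] = [864, 2268]
r9 m[φ1→A] = [336, 294]
r9 m[φ1→L] = [666792, 435456]
r9 m[φ1→P] = [28005264, 8128512]
r9 m[φ2→A] = [56, 42]
r9 m[φ2→G] = [4667544, 2032128]
r9 m[φ3→K] = [36, 36]
r9 m[φ3→S] = [3111696, 4667544]
r9 m[φ4→L] = [6, 5]
r9 m[φ5→S] = [7, 6]
r9 m[φ6→K] = [7, 8]
r9 m[φ7→G] = [6, 8]
r9 m[φ8→K] = [1, 1]
r9 m[φ9→L] = [7, 3]
r9 m[K→φ0] = [252, 288]
r9 m[K→φ3] = [777924, 451584]
r9 m[K→φ6] = [4000752, 2032128]
r9 m[K→φ8] = [28005264, 16257024]
r9 m[A→φ0] = [18816, 12348]
r9 m[A→φ1] = [48384, 95256]
r9 m[A→φ2] = [290304, 666792]
r9 m[L→φ1] = [42, 15]
r9 m[L→φ4] = [4667544, 1306368]
r9 m[L→φ9] = [4000752, 2177280]
r9 m[G→φ2] = [6, 8]
r9 m[G→φ7] = [4667544, 2032128]
r9 m[S→φ3] = [7, 6]
r9 m[S→φ5] = [3111696, 4667544]
r9 m[P→φ1] = [1, 1]
fixed point reached at round 9
b[K] = ⊗ incoming = [28005264, 16257024]

b[K] = [28005264, 16257024]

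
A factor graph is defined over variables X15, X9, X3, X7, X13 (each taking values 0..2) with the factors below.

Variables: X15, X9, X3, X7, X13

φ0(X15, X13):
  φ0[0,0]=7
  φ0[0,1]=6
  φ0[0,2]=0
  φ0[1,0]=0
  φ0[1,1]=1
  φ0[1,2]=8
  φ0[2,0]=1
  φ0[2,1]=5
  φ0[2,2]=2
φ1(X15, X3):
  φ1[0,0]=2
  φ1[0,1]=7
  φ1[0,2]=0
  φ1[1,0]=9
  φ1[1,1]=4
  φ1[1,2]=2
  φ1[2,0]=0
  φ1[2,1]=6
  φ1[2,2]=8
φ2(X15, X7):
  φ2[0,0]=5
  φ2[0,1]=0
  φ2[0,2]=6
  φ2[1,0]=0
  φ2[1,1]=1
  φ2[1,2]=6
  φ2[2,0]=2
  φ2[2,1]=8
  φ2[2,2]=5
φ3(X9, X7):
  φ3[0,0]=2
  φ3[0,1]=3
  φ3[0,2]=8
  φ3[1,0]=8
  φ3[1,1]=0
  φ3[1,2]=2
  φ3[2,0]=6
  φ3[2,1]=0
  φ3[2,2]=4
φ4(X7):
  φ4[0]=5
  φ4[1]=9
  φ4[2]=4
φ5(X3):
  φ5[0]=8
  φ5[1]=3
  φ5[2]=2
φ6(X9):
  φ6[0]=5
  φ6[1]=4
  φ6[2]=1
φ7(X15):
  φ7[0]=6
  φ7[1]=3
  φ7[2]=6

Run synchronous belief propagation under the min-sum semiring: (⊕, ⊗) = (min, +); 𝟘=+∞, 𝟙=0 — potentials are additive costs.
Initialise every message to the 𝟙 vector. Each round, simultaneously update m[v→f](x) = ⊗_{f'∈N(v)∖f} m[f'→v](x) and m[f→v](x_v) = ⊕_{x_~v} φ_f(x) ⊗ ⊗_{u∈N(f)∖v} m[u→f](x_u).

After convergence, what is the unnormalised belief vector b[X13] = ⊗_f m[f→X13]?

b[X13] = [18, 19, 18]

init: all messages = 𝟙 over 3 values
r1 m[φ0→X15] = [0, 0, 1]
r1 m[φ0→X13] = [0, 1, 0]
r1 m[φ1→X15] = [0, 2, 0]
r1 m[φ1→X3] = [0, 4, 0]
r1 m[φ2→X15] = [0, 0, 2]
r1 m[φ2→X7] = [0, 0, 5]
r1 m[φ3→X9] = [2, 0, 0]
r1 m[φ3→X7] = [2, 0, 2]
r1 m[φ4→X7] = [5, 9, 4]
r1 m[φ5→X3] = [8, 3, 2]
r1 m[φ6→X9] = [5, 4, 1]
r1 m[φ7→X15] = [6, 3, 6]
r1 m[X15→φ0] = [0, 0, 0]
r1 m[X15→φ1] = [0, 0, 0]
r1 m[X15→φ2] = [0, 0, 0]
r1 m[X15→φ7] = [0, 0, 0]
r1 m[X9→φ3] = [0, 0, 0]
r1 m[X9→φ6] = [0, 0, 0]
r1 m[X3→φ1] = [0, 0, 0]
r1 m[X3→φ5] = [0, 0, 0]
r1 m[X7→φ2] = [0, 0, 0]
r1 m[X7→φ3] = [0, 0, 0]
r1 m[X7→φ4] = [0, 0, 0]
r1 m[X13→φ0] = [0, 0, 0]
r2 m[φ0→X15] = [0, 0, 1]
r2 m[φ0→X13] = [0, 1, 0]
r2 m[φ1→X15] = [0, 2, 0]
r2 m[φ1→X3] = [0, 4, 0]
r2 m[φ2→X15] = [0, 0, 2]
r2 m[φ2→X7] = [0, 0, 5]
r2 m[φ3→X9] = [2, 0, 0]
r2 m[φ3→X7] = [2, 0, 2]
r2 m[φ4→X7] = [5, 9, 4]
r2 m[φ5→X3] = [8, 3, 2]
r2 m[φ6→X9] = [5, 4, 1]
r2 m[φ7→X15] = [6, 3, 6]
r2 m[X15→φ0] = [6, 5, 8]
r2 m[X15→φ1] = [6, 3, 9]
r2 m[X15→φ2] = [6, 5, 7]
r2 m[X15→φ7] = [0, 2, 3]
r2 m[X9→φ3] = [5, 4, 1]
r2 m[X9→φ6] = [2, 0, 0]
r2 m[X3→φ1] = [8, 3, 2]
r2 m[X3→φ5] = [0, 4, 0]
r2 m[X7→φ2] = [7, 9, 6]
r2 m[X7→φ3] = [5, 9, 9]
r2 m[X7→φ4] = [2, 0, 7]
r2 m[X13→φ0] = [0, 0, 0]
r3 m[φ0→X15] = [0, 0, 1]
r3 m[φ0→X13] = [5, 6, 6]
r3 m[φ1→X15] = [2, 4, 8]
r3 m[φ1→X3] = [8, 7, 5]
r3 m[φ2→X15] = [9, 7, 9]
r3 m[φ2→X7] = [5, 6, 11]
r3 m[φ3→X9] = [7, 9, 9]
r3 m[φ3→X7] = [7, 1, 5]
r3 m[φ4→X7] = [5, 9, 4]
r3 m[φ5→X3] = [8, 3, 2]
r3 m[φ6→X9] = [5, 4, 1]
r3 m[φ7→X15] = [6, 3, 6]
r3 m[X15→φ0] = [6, 5, 8]
r3 m[X15→φ1] = [6, 3, 9]
r3 m[X15→φ2] = [6, 5, 7]
r3 m[X15→φ7] = [0, 2, 3]
r3 m[X9→φ3] = [5, 4, 1]
r3 m[X9→φ6] = [2, 0, 0]
r3 m[X3→φ1] = [8, 3, 2]
r3 m[X3→φ5] = [0, 4, 0]
r3 m[X7→φ2] = [7, 9, 6]
r3 m[X7→φ3] = [5, 9, 9]
r3 m[X7→φ4] = [2, 0, 7]
r3 m[X13→φ0] = [0, 0, 0]
r4 m[φ0→X15] = [0, 0, 1]
r4 m[φ0→X13] = [5, 6, 6]
r4 m[φ1→X15] = [2, 4, 8]
r4 m[φ1→X3] = [8, 7, 5]
r4 m[φ2→X15] = [9, 7, 9]
r4 m[φ2→X7] = [5, 6, 11]
r4 m[φ3→X9] = [7, 9, 9]
r4 m[φ3→X7] = [7, 1, 5]
r4 m[φ4→X7] = [5, 9, 4]
r4 m[φ5→X3] = [8, 3, 2]
r4 m[φ6→X9] = [5, 4, 1]
r4 m[φ7→X15] = [6, 3, 6]
r4 m[X15→φ0] = [17, 14, 23]
r4 m[X15→φ1] = [15, 10, 16]
r4 m[X15→φ2] = [8, 7, 15]
r4 m[X15→φ7] = [11, 11, 18]
r4 m[X9→φ3] = [5, 4, 1]
r4 m[X9→φ6] = [7, 9, 9]
r4 m[X3→φ1] = [8, 3, 2]
r4 m[X3→φ5] = [8, 7, 5]
r4 m[X7→φ2] = [12, 10, 9]
r4 m[X7→φ3] = [10, 15, 15]
r4 m[X7→φ4] = [12, 7, 16]
r4 m[X13→φ0] = [0, 0, 0]
r5 m[φ0→X15] = [0, 0, 1]
r5 m[φ0→X13] = [14, 15, 17]
r5 m[φ1→X15] = [2, 4, 8]
r5 m[φ1→X3] = [16, 14, 12]
r5 m[φ2→X15] = [10, 11, 14]
r5 m[φ2→X7] = [7, 8, 13]
r5 m[φ3→X9] = [12, 15, 15]
r5 m[φ3→X7] = [7, 1, 5]
r5 m[φ4→X7] = [5, 9, 4]
r5 m[φ5→X3] = [8, 3, 2]
r5 m[φ6→X9] = [5, 4, 1]
r5 m[φ7→X15] = [6, 3, 6]
r5 m[X15→φ0] = [17, 14, 23]
r5 m[X15→φ1] = [15, 10, 16]
r5 m[X15→φ2] = [8, 7, 15]
r5 m[X15→φ7] = [11, 11, 18]
r5 m[X9→φ3] = [5, 4, 1]
r5 m[X9→φ6] = [7, 9, 9]
r5 m[X3→φ1] = [8, 3, 2]
r5 m[X3→φ5] = [8, 7, 5]
r5 m[X7→φ2] = [12, 10, 9]
r5 m[X7→φ3] = [10, 15, 15]
r5 m[X7→φ4] = [12, 7, 16]
r5 m[X13→φ0] = [0, 0, 0]
r6 m[φ0→X15] = [0, 0, 1]
r6 m[φ0→X13] = [14, 15, 17]
r6 m[φ1→X15] = [2, 4, 8]
r6 m[φ1→X3] = [16, 14, 12]
r6 m[φ2→X15] = [10, 11, 14]
r6 m[φ2→X7] = [7, 8, 13]
r6 m[φ3→X9] = [12, 15, 15]
r6 m[φ3→X7] = [7, 1, 5]
r6 m[φ4→X7] = [5, 9, 4]
r6 m[φ5→X3] = [8, 3, 2]
r6 m[φ6→X9] = [5, 4, 1]
r6 m[φ7→X15] = [6, 3, 6]
r6 m[X15→φ0] = [18, 18, 28]
r6 m[X15→φ1] = [16, 14, 21]
r6 m[X15→φ2] = [8, 7, 15]
r6 m[X15→φ7] = [12, 15, 23]
r6 m[X9→φ3] = [5, 4, 1]
r6 m[X9→φ6] = [12, 15, 15]
r6 m[X3→φ1] = [8, 3, 2]
r6 m[X3→φ5] = [16, 14, 12]
r6 m[X7→φ2] = [12, 10, 9]
r6 m[X7→φ3] = [12, 17, 17]
r6 m[X7→φ4] = [14, 9, 18]
r6 m[X13→φ0] = [0, 0, 0]
r7 m[φ0→X15] = [0, 0, 1]
r7 m[φ0→X13] = [18, 19, 18]
r7 m[φ1→X15] = [2, 4, 8]
r7 m[φ1→X3] = [18, 18, 16]
r7 m[φ2→X15] = [10, 11, 14]
r7 m[φ2→X7] = [7, 8, 13]
r7 m[φ3→X9] = [14, 17, 17]
r7 m[φ3→X7] = [7, 1, 5]
r7 m[φ4→X7] = [5, 9, 4]
r7 m[φ5→X3] = [8, 3, 2]
r7 m[φ6→X9] = [5, 4, 1]
r7 m[φ7→X15] = [6, 3, 6]
r7 m[X15→φ0] = [18, 18, 28]
r7 m[X15→φ1] = [16, 14, 21]
r7 m[X15→φ2] = [8, 7, 15]
r7 m[X15→φ7] = [12, 15, 23]
r7 m[X9→φ3] = [5, 4, 1]
r7 m[X9→φ6] = [12, 15, 15]
r7 m[X3→φ1] = [8, 3, 2]
r7 m[X3→φ5] = [16, 14, 12]
r7 m[X7→φ2] = [12, 10, 9]
r7 m[X7→φ3] = [12, 17, 17]
r7 m[X7→φ4] = [14, 9, 18]
r7 m[X13→φ0] = [0, 0, 0]
r8 m[φ0→X15] = [0, 0, 1]
r8 m[φ0→X13] = [18, 19, 18]
r8 m[φ1→X15] = [2, 4, 8]
r8 m[φ1→X3] = [18, 18, 16]
r8 m[φ2→X15] = [10, 11, 14]
r8 m[φ2→X7] = [7, 8, 13]
r8 m[φ3→X9] = [14, 17, 17]
r8 m[φ3→X7] = [7, 1, 5]
r8 m[φ4→X7] = [5, 9, 4]
r8 m[φ5→X3] = [8, 3, 2]
r8 m[φ6→X9] = [5, 4, 1]
r8 m[φ7→X15] = [6, 3, 6]
r8 m[X15→φ0] = [18, 18, 28]
r8 m[X15→φ1] = [16, 14, 21]
r8 m[X15→φ2] = [8, 7, 15]
r8 m[X15→φ7] = [12, 15, 23]
r8 m[X9→φ3] = [5, 4, 1]
r8 m[X9→φ6] = [14, 17, 17]
r8 m[X3→φ1] = [8, 3, 2]
r8 m[X3→φ5] = [18, 18, 16]
r8 m[X7→φ2] = [12, 10, 9]
r8 m[X7→φ3] = [12, 17, 17]
r8 m[X7→φ4] = [14, 9, 18]
r8 m[X13→φ0] = [0, 0, 0]
r9 m[φ0→X15] = [0, 0, 1]
r9 m[φ0→X13] = [18, 19, 18]
r9 m[φ1→X15] = [2, 4, 8]
r9 m[φ1→X3] = [18, 18, 16]
r9 m[φ2→X15] = [10, 11, 14]
r9 m[φ2→X7] = [7, 8, 13]
r9 m[φ3→X9] = [14, 17, 17]
r9 m[φ3→X7] = [7, 1, 5]
r9 m[φ4→X7] = [5, 9, 4]
r9 m[φ5→X3] = [8, 3, 2]
r9 m[φ6→X9] = [5, 4, 1]
r9 m[φ7→X15] = [6, 3, 6]
r9 m[X15→φ0] = [18, 18, 28]
r9 m[X15→φ1] = [16, 14, 21]
r9 m[X15→φ2] = [8, 7, 15]
r9 m[X15→φ7] = [12, 15, 23]
r9 m[X9→φ3] = [5, 4, 1]
r9 m[X9→φ6] = [14, 17, 17]
r9 m[X3→φ1] = [8, 3, 2]
r9 m[X3→φ5] = [18, 18, 16]
r9 m[X7→φ2] = [12, 10, 9]
r9 m[X7→φ3] = [12, 17, 17]
r9 m[X7→φ4] = [14, 9, 18]
r9 m[X13→φ0] = [0, 0, 0]
fixed point reached at round 9
b[X13] = ⊗ incoming = [18, 19, 18]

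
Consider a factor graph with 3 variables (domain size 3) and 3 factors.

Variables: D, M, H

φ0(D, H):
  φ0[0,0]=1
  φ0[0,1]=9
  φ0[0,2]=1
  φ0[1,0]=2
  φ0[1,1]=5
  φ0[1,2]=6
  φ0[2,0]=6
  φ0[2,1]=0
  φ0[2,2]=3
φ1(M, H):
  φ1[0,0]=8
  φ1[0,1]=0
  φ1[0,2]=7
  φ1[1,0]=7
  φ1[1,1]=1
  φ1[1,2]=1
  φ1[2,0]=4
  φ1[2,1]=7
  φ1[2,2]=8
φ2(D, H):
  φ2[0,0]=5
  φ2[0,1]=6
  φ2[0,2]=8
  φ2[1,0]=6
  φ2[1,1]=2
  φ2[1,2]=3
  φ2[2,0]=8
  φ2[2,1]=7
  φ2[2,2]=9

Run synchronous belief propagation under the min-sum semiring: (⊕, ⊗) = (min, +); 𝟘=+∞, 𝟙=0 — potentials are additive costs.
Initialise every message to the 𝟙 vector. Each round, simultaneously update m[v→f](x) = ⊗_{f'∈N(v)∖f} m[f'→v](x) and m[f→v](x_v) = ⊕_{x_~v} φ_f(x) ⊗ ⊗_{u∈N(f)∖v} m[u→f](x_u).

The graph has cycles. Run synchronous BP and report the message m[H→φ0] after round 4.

init: all messages = 𝟙 over 3 values
r1 m[φ0→D] = [1, 2, 0]
r1 m[φ0→H] = [1, 0, 1]
r1 m[φ1→M] = [0, 1, 4]
r1 m[φ1→H] = [4, 0, 1]
r1 m[φ2→D] = [5, 2, 7]
r1 m[φ2→H] = [5, 2, 3]
r1 m[D→φ0] = [0, 0, 0]
r1 m[D→φ2] = [0, 0, 0]
r1 m[M→φ1] = [0, 0, 0]
r1 m[H→φ0] = [0, 0, 0]
r1 m[H→φ1] = [0, 0, 0]
r1 m[H→φ2] = [0, 0, 0]
r2 m[φ0→D] = [1, 2, 0]
r2 m[φ0→H] = [1, 0, 1]
r2 m[φ1→M] = [0, 1, 4]
r2 m[φ1→H] = [4, 0, 1]
r2 m[φ2→D] = [5, 2, 7]
r2 m[φ2→H] = [5, 2, 3]
r2 m[D→φ0] = [5, 2, 7]
r2 m[D→φ2] = [1, 2, 0]
r2 m[M→φ1] = [0, 0, 0]
r2 m[H→φ0] = [9, 2, 4]
r2 m[H→φ1] = [6, 2, 4]
r2 m[H→φ2] = [5, 0, 2]
r3 m[φ0→D] = [5, 7, 2]
r3 m[φ0→H] = [4, 7, 6]
r3 m[φ1→M] = [2, 3, 9]
r3 m[φ1→H] = [4, 0, 1]
r3 m[φ2→D] = [6, 2, 7]
r3 m[φ2→H] = [6, 4, 5]
r3 m[D→φ0] = [5, 2, 7]
r3 m[D→φ2] = [1, 2, 0]
r3 m[M→φ1] = [0, 0, 0]
r3 m[H→φ0] = [9, 2, 4]
r3 m[H→φ1] = [6, 2, 4]
r3 m[H→φ2] = [5, 0, 2]
r4 m[φ0→D] = [5, 7, 2]
r4 m[φ0→H] = [4, 7, 6]
r4 m[φ1→M] = [2, 3, 9]
r4 m[φ1→H] = [4, 0, 1]
r4 m[φ2→D] = [6, 2, 7]
r4 m[φ2→H] = [6, 4, 5]
r4 m[D→φ0] = [6, 2, 7]
r4 m[D→φ2] = [5, 7, 2]
r4 m[M→φ1] = [0, 0, 0]
r4 m[H→φ0] = [10, 4, 6]
r4 m[H→φ1] = [10, 11, 11]
r4 m[H→φ2] = [8, 7, 7]

message @ round 4 = [10, 4, 6]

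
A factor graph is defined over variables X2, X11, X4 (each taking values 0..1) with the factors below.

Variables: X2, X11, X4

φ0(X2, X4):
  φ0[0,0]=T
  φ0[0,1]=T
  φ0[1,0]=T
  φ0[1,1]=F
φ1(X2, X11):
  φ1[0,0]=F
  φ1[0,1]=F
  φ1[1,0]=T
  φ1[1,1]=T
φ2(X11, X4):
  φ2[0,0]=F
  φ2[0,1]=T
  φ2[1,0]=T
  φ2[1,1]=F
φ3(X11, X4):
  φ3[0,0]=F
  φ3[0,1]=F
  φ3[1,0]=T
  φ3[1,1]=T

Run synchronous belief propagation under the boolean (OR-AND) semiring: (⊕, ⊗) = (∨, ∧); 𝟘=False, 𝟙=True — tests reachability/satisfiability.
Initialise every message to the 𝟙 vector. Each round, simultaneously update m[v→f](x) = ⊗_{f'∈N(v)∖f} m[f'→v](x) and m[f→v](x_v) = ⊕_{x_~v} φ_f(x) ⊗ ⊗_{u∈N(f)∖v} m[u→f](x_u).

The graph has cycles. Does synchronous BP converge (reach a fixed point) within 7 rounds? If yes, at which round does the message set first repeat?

init: all messages = 𝟙 over 2 values
r1 m[φ0→X2] = [T, T]
r1 m[φ0→X4] = [T, T]
r1 m[φ1→X2] = [F, T]
r1 m[φ1→X11] = [T, T]
r1 m[φ2→X11] = [T, T]
r1 m[φ2→X4] = [T, T]
r1 m[φ3→X11] = [F, T]
r1 m[φ3→X4] = [T, T]
r1 m[X2→φ0] = [T, T]
r1 m[X2→φ1] = [T, T]
r1 m[X11→φ1] = [T, T]
r1 m[X11→φ2] = [T, T]
r1 m[X11→φ3] = [T, T]
r1 m[X4→φ0] = [T, T]
r1 m[X4→φ2] = [T, T]
r1 m[X4→φ3] = [T, T]
r2 m[φ0→X2] = [T, T]
r2 m[φ0→X4] = [T, T]
r2 m[φ1→X2] = [F, T]
r2 m[φ1→X11] = [T, T]
r2 m[φ2→X11] = [T, T]
r2 m[φ2→X4] = [T, T]
r2 m[φ3→X11] = [F, T]
r2 m[φ3→X4] = [T, T]
r2 m[X2→φ0] = [F, T]
r2 m[X2→φ1] = [T, T]
r2 m[X11→φ1] = [F, T]
r2 m[X11→φ2] = [F, T]
r2 m[X11→φ3] = [T, T]
r2 m[X4→φ0] = [T, T]
r2 m[X4→φ2] = [T, T]
r2 m[X4→φ3] = [T, T]
r3 m[φ0→X2] = [T, T]
r3 m[φ0→X4] = [T, F]
r3 m[φ1→X2] = [F, T]
r3 m[φ1→X11] = [T, T]
r3 m[φ2→X11] = [T, T]
r3 m[φ2→X4] = [T, F]
r3 m[φ3→X11] = [F, T]
r3 m[φ3→X4] = [T, T]
r3 m[X2→φ0] = [F, T]
r3 m[X2→φ1] = [T, T]
r3 m[X11→φ1] = [F, T]
r3 m[X11→φ2] = [F, T]
r3 m[X11→φ3] = [T, T]
r3 m[X4→φ0] = [T, T]
r3 m[X4→φ2] = [T, T]
r3 m[X4→φ3] = [T, T]
r4 m[φ0→X2] = [T, T]
r4 m[φ0→X4] = [T, F]
r4 m[φ1→X2] = [F, T]
r4 m[φ1→X11] = [T, T]
r4 m[φ2→X11] = [T, T]
r4 m[φ2→X4] = [T, F]
r4 m[φ3→X11] = [F, T]
r4 m[φ3→X4] = [T, T]
r4 m[X2→φ0] = [F, T]
r4 m[X2→φ1] = [T, T]
r4 m[X11→φ1] = [F, T]
r4 m[X11→φ2] = [F, T]
r4 m[X11→φ3] = [T, T]
r4 m[X4→φ0] = [T, F]
r4 m[X4→φ2] = [T, F]
r4 m[X4→φ3] = [T, F]
r5 m[φ0→X2] = [T, T]
r5 m[φ0→X4] = [T, F]
r5 m[φ1→X2] = [F, T]
r5 m[φ1→X11] = [T, T]
r5 m[φ2→X11] = [F, T]
r5 m[φ2→X4] = [T, F]
r5 m[φ3→X11] = [F, T]
r5 m[φ3→X4] = [T, T]
r5 m[X2→φ0] = [F, T]
r5 m[X2→φ1] = [T, T]
r5 m[X11→φ1] = [F, T]
r5 m[X11→φ2] = [F, T]
r5 m[X11→φ3] = [T, T]
r5 m[X4→φ0] = [T, F]
r5 m[X4→φ2] = [T, F]
r5 m[X4→φ3] = [T, F]
r6 m[φ0→X2] = [T, T]
r6 m[φ0→X4] = [T, F]
r6 m[φ1→X2] = [F, T]
r6 m[φ1→X11] = [T, T]
r6 m[φ2→X11] = [F, T]
r6 m[φ2→X4] = [T, F]
r6 m[φ3→X11] = [F, T]
r6 m[φ3→X4] = [T, T]
r6 m[X2→φ0] = [F, T]
r6 m[X2→φ1] = [T, T]
r6 m[X11→φ1] = [F, T]
r6 m[X11→φ2] = [F, T]
r6 m[X11→φ3] = [F, T]
r6 m[X4→φ0] = [T, F]
r6 m[X4→φ2] = [T, F]
r6 m[X4→φ3] = [T, F]
r7 m[φ0→X2] = [T, T]
r7 m[φ0→X4] = [T, F]
r7 m[φ1→X2] = [F, T]
r7 m[φ1→X11] = [T, T]
r7 m[φ2→X11] = [F, T]
r7 m[φ2→X4] = [T, F]
r7 m[φ3→X11] = [F, T]
r7 m[φ3→X4] = [T, T]
r7 m[X2→φ0] = [F, T]
r7 m[X2→φ1] = [T, T]
r7 m[X11→φ1] = [F, T]
r7 m[X11→φ2] = [F, T]
r7 m[X11→φ3] = [F, T]
r7 m[X4→φ0] = [T, F]
r7 m[X4→φ2] = [T, F]
r7 m[X4→φ3] = [T, F]
fixed point reached at round 7
messages reach a fixed point at round 7

CONVERGED at round 7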